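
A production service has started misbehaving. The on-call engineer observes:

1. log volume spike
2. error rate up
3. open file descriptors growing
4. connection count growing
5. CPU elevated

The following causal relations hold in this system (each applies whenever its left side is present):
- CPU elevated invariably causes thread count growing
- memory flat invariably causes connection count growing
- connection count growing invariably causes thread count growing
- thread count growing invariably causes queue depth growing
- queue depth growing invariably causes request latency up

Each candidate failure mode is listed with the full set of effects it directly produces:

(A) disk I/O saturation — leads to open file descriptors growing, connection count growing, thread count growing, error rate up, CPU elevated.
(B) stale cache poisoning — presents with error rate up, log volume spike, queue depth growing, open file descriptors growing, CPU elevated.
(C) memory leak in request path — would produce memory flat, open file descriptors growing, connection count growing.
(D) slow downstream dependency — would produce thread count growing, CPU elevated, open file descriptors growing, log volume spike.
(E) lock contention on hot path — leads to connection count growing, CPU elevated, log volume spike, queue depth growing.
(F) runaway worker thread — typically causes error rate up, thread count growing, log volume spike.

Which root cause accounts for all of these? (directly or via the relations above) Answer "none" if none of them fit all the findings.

none

Checking each candidate against the observations:
(A) disk I/O saturation — does not account for log volume spike
(B) stale cache poisoning — log volume spike +; error rate up +; open file descriptors growing +; connection count growing -; CPU elevated +
(C) memory leak in request path — log volume spike -; error rate up -; open file descriptors growing +; connection count growing +; CPU elevated -
(D) slow downstream dependency — does not account for error rate up, connection count growing
(E) lock contention on hot path — does not account for error rate up, open file descriptors growing
(F) runaway worker thread — does not account for open file descriptors growing, connection count growing, CPU elevated
Every candidate fails on at least one observation.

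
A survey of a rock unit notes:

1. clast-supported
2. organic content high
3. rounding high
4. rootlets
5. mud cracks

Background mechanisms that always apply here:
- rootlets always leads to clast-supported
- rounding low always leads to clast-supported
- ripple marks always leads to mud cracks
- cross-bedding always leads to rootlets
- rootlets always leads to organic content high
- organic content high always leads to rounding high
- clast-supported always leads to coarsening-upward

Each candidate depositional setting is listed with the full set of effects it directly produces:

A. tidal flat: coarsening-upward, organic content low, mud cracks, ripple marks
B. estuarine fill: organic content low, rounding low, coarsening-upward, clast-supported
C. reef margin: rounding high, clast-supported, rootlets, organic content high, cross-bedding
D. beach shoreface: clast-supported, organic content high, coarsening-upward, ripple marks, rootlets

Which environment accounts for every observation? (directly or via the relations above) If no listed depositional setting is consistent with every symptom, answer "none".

Per-candidate check:
(A) tidal flat — clast-supported NO; organic content high NO; rounding high NO; rootlets NO; mud cracks yes
(B) estuarine fill — clast-supported yes; organic content high NO; rounding high NO; rootlets NO; mud cracks NO
(C) reef margin — does not account for mud cracks
(D) beach shoreface — clast-supported yes; organic content high yes; rounding high yes (via organic content high → rounding high); rootlets yes; mud cracks yes (via ripple marks → mud cracks)
(D) is the only candidate with no mismatches.

D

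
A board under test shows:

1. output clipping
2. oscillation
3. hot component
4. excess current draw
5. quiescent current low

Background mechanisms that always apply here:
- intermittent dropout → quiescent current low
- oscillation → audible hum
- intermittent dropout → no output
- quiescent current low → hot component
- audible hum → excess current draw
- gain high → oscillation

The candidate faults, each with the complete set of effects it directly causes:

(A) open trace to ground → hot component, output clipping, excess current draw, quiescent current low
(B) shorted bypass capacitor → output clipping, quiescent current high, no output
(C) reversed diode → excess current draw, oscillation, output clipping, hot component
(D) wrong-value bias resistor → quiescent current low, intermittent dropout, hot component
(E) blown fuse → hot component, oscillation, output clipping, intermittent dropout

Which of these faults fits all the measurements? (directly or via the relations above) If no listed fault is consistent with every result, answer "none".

Checking each candidate against the observations:
(A) open trace to ground — output clipping yes; oscillation NO; hot component yes; excess current draw yes; quiescent current low yes
(B) shorted bypass capacitor — output clipping yes; oscillation NO; hot component NO; excess current draw NO; quiescent current low NO
(C) reversed diode — does not account for quiescent current low
(D) wrong-value bias resistor — output clipping NO; oscillation NO; hot component yes; excess current draw NO; quiescent current low yes
(E) blown fuse — output clipping yes; oscillation yes; hot component yes; excess current draw yes (through oscillation → audible hum → excess current draw); quiescent current low yes (through intermittent dropout → quiescent current low)
Only (E) is consistent with every observation.

E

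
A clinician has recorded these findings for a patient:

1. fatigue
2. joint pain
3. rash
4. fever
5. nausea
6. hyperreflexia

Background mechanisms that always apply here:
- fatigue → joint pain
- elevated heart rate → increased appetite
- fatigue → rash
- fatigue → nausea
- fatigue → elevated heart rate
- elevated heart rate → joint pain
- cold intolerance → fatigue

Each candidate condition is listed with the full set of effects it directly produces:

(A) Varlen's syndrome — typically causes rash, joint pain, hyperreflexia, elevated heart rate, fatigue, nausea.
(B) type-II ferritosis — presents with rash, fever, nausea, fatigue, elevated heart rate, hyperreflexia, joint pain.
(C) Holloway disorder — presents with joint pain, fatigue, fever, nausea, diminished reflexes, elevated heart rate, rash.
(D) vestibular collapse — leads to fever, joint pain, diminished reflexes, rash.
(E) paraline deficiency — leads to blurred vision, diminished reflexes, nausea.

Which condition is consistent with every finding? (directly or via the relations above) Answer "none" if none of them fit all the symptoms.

B

Per-candidate check:
(A) Varlen's syndrome — fatigue ✓; joint pain ✓; rash ✓; fever ✗; nausea ✓; hyperreflexia ✓
(B) type-II ferritosis — accounts for every observation
(C) Holloway disorder — fails on hyperreflexia (predicts diminished reflexes, not hyperreflexia)
(D) vestibular collapse — fails on fatigue, nausea, hyperreflexia (predicts diminished reflexes, not hyperreflexia)
(E) paraline deficiency — fails on fatigue, joint pain, rash, fever, hyperreflexia (predicts diminished reflexes, not hyperreflexia)
(B) alone accounts for all the evidence.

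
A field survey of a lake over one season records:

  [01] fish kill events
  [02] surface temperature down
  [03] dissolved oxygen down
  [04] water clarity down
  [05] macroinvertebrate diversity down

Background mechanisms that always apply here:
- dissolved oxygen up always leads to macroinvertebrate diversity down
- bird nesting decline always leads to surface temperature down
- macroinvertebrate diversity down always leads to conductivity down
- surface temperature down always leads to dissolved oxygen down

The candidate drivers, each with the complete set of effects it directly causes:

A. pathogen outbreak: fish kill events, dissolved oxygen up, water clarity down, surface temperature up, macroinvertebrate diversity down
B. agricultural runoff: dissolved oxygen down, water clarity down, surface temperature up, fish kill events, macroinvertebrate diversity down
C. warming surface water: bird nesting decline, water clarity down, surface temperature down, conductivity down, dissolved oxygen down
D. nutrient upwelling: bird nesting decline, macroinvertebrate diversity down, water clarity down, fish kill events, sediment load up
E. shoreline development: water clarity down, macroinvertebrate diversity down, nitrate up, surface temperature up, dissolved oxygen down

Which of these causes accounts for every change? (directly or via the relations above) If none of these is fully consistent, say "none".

Checking each candidate against the observations:
(A) pathogen outbreak — fails on surface temperature down, dissolved oxygen down (predicts surface temperature up, not surface temperature down; predicts dissolved oxygen up, not dissolved oxygen down)
(B) agricultural runoff — fish kill events ✓; surface temperature down ✗; dissolved oxygen down ✓; water clarity down ✓; macroinvertebrate diversity down ✓
(C) warming surface water — does not account for fish kill events, macroinvertebrate diversity down
(D) nutrient upwelling — accounts for every observation (surface temperature down through bird nesting decline → surface temperature down)
(E) shoreline development — fish kill events ✗; surface temperature down ✗; dissolved oxygen down ✓; water clarity down ✓; macroinvertebrate diversity down ✓
(D) is the only candidate with no mismatches.

D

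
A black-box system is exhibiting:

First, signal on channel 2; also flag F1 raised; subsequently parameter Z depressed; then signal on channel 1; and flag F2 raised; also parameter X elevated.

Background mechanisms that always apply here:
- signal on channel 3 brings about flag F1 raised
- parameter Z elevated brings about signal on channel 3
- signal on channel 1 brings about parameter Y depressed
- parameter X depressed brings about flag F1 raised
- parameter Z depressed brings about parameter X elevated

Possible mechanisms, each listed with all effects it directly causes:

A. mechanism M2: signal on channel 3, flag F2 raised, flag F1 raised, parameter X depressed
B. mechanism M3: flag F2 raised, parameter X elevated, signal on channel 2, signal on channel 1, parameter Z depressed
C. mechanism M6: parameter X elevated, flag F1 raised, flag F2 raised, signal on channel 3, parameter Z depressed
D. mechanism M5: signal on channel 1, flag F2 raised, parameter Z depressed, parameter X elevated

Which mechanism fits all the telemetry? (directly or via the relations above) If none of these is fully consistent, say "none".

Testing each hypothesis:
(A) mechanism M2 — signal on channel 2 -; flag F1 raised +; parameter Z depressed -; signal on channel 1 -; flag F2 raised +; parameter X elevated -
(B) mechanism M3 — signal on channel 2 +; flag F1 raised -; parameter Z depressed +; signal on channel 1 +; flag F2 raised +; parameter X elevated +
(C) mechanism M6 — does not account for signal on channel 2, signal on channel 1
(D) mechanism M5 — does not account for signal on channel 2, flag F1 raised
No candidate is consistent with all observations.

none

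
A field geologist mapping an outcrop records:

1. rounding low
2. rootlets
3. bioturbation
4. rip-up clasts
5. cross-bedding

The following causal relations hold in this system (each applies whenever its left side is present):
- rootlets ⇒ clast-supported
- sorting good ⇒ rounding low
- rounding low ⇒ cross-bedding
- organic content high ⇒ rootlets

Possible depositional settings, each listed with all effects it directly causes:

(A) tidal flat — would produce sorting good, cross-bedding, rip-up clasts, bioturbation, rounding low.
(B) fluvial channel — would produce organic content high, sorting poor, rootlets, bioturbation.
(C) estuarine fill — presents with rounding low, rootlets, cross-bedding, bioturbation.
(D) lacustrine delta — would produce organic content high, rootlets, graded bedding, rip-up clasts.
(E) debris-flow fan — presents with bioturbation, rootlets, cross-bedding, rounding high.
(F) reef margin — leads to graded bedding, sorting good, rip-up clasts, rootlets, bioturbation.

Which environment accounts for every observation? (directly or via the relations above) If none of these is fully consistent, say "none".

F

Testing each hypothesis:
(A) tidal flat — does not account for rootlets
(B) fluvial channel — rounding low miss; rootlets match; bioturbation match; rip-up clasts miss; cross-bedding miss
(C) estuarine fill — does not account for rip-up clasts
(D) lacustrine delta — rounding low miss; rootlets match; bioturbation miss; rip-up clasts match; cross-bedding miss
(E) debris-flow fan — fails on rounding low, rip-up clasts (predicts rounding high, not rounding low)
(F) reef margin — rounding low match (via sorting good → rounding low); rootlets match; bioturbation match; rip-up clasts match; cross-bedding match (via sorting good → rounding low → cross-bedding)
(F) alone accounts for all the evidence.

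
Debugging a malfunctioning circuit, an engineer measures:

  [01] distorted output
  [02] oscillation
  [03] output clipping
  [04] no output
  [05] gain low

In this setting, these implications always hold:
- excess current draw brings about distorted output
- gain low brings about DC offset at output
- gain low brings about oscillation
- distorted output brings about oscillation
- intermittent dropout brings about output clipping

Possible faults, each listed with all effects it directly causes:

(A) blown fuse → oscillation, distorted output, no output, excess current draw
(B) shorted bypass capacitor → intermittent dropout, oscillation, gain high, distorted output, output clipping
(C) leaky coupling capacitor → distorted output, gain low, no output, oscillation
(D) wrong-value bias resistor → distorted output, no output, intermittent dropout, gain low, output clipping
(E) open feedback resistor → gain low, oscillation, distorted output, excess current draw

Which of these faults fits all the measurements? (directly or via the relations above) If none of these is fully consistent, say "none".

D

Testing each hypothesis:
(A) blown fuse — does not account for output clipping, gain low
(B) shorted bypass capacitor — distorted output +; oscillation +; output clipping +; no output -; gain low -
(C) leaky coupling capacitor — does not account for output clipping
(D) wrong-value bias resistor — distorted output +; oscillation + (via gain low → oscillation); output clipping +; no output +; gain low +
(E) open feedback resistor — distorted output +; oscillation +; output clipping -; no output -; gain low +
(D) alone accounts for all the evidence.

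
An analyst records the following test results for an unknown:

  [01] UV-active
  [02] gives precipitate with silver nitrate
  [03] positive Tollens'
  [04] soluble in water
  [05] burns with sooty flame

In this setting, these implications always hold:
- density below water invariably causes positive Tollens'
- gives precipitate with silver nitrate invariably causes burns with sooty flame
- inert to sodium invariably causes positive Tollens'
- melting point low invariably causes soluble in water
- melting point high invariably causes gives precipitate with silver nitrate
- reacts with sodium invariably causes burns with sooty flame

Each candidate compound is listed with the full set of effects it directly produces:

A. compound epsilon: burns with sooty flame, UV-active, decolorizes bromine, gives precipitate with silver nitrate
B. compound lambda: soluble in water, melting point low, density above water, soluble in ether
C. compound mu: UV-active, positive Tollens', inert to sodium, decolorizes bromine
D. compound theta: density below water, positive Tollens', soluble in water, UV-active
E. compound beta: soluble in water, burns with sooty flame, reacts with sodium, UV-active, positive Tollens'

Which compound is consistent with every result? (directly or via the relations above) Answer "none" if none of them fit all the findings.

For each candidate, compare predicted effects to what was observed:
(A) compound epsilon — does not account for positive Tollens', soluble in water
(B) compound lambda — UV-active NO; gives precipitate with silver nitrate NO; positive Tollens' NO; soluble in water yes; burns with sooty flame NO
(C) compound mu — does not account for gives precipitate with silver nitrate, soluble in water, burns with sooty flame
(D) compound theta — UV-active yes; gives precipitate with silver nitrate NO; positive Tollens' yes; soluble in water yes; burns with sooty flame NO
(E) compound beta — does not account for gives precipitate with silver nitrate
No candidate is consistent with all observations.

none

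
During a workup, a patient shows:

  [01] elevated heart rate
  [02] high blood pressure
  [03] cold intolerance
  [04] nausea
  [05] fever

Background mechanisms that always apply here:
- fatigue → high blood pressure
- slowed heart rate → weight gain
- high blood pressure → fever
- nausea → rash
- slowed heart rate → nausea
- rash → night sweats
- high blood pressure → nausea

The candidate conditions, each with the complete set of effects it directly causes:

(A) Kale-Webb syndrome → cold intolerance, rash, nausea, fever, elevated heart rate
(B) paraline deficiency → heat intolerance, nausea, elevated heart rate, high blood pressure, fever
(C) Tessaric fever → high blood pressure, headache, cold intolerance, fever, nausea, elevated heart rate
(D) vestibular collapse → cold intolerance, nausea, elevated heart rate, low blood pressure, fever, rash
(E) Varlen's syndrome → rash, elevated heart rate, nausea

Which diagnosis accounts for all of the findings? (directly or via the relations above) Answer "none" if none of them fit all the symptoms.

C

For each candidate, compare predicted effects to what was observed:
(A) Kale-Webb syndrome — elevated heart rate match; high blood pressure miss; cold intolerance match; nausea match; fever match
(B) paraline deficiency — elevated heart rate match; high blood pressure match; cold intolerance miss; nausea match; fever match
(C) Tessaric fever — accounts for every observation
(D) vestibular collapse — fails on high blood pressure (predicts low blood pressure, not high blood pressure)
(E) Varlen's syndrome — elevated heart rate match; high blood pressure miss; cold intolerance miss; nausea match; fever miss
(C) is the only candidate with no mismatches.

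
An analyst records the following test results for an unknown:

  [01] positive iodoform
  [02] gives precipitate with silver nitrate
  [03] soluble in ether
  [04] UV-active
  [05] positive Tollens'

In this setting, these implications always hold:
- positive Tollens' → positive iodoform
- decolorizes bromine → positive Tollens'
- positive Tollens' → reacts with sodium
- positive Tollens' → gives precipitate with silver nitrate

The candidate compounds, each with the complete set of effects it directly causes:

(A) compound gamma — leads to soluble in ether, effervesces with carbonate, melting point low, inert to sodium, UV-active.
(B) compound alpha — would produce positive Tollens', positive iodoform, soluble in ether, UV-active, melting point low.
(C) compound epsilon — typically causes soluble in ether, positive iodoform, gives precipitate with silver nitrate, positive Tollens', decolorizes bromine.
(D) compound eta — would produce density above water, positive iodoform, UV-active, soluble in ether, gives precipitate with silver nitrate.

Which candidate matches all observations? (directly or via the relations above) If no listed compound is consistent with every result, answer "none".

Checking each candidate against the observations:
(A) compound gamma — does not account for positive iodoform, gives precipitate with silver nitrate, positive Tollens'
(B) compound alpha — accounts for every observation (gives precipitate with silver nitrate through positive Tollens' → gives precipitate with silver nitrate)
(C) compound epsilon — does not account for UV-active
(D) compound eta — positive iodoform yes; gives precipitate with silver nitrate yes; soluble in ether yes; UV-active yes; positive Tollens' NO
Only (B) is consistent with every observation.

B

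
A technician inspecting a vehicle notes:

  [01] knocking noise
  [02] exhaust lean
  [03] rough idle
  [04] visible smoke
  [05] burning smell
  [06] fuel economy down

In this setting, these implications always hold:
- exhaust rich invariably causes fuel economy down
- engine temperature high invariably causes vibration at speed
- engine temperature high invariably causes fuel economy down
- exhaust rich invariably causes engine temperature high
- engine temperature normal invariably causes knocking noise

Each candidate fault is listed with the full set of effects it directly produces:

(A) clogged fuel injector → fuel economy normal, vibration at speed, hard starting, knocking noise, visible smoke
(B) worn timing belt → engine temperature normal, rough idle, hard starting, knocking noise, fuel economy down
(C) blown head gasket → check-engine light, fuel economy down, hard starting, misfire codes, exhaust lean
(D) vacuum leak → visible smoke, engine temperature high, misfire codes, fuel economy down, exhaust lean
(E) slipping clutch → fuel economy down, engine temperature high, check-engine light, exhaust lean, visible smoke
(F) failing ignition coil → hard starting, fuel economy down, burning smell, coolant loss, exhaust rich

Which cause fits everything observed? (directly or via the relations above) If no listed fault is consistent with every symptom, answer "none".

none

Testing each hypothesis:
(A) clogged fuel injector — fails on exhaust lean, rough idle, burning smell, fuel economy down (predicts fuel economy normal, not fuel economy down)
(B) worn timing belt — knocking noise +; exhaust lean -; rough idle +; visible smoke -; burning smell -; fuel economy down +
(C) blown head gasket — knocking noise -; exhaust lean +; rough idle -; visible smoke -; burning smell -; fuel economy down +
(D) vacuum leak — knocking noise -; exhaust lean +; rough idle -; visible smoke +; burning smell -; fuel economy down +
(E) slipping clutch — does not account for knocking noise, rough idle, burning smell
(F) failing ignition coil — fails on knocking noise, exhaust lean, rough idle, visible smoke (predicts exhaust rich, not exhaust lean)
Every candidate fails on at least one observation.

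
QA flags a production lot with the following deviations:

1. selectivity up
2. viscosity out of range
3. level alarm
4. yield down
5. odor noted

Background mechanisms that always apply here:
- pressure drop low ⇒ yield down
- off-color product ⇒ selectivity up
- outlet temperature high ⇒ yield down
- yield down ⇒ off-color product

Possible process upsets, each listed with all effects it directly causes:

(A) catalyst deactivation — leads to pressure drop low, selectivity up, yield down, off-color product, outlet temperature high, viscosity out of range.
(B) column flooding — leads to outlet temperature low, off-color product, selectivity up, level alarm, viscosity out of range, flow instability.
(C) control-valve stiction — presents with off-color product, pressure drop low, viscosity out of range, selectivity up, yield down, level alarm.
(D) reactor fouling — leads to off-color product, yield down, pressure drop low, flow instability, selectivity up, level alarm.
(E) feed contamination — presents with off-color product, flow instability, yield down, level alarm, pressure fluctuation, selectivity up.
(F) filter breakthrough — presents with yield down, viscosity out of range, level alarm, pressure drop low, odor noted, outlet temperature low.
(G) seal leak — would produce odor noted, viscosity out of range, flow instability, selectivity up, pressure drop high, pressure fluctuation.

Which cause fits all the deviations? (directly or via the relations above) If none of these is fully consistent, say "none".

F

Testing each hypothesis:
(A) catalyst deactivation — does not account for level alarm, odor noted
(B) column flooding — does not account for yield down, odor noted
(C) control-valve stiction — selectivity up ✓; viscosity out of range ✓; level alarm ✓; yield down ✓; odor noted ✗
(D) reactor fouling — does not account for viscosity out of range, odor noted
(E) feed contamination — selectivity up ✓; viscosity out of range ✗; level alarm ✓; yield down ✓; odor noted ✗
(F) filter breakthrough — accounts for every observation (selectivity up by yield down → off-color product → selectivity up)
(G) seal leak — does not account for level alarm, yield down
(F) is the only candidate with no mismatches.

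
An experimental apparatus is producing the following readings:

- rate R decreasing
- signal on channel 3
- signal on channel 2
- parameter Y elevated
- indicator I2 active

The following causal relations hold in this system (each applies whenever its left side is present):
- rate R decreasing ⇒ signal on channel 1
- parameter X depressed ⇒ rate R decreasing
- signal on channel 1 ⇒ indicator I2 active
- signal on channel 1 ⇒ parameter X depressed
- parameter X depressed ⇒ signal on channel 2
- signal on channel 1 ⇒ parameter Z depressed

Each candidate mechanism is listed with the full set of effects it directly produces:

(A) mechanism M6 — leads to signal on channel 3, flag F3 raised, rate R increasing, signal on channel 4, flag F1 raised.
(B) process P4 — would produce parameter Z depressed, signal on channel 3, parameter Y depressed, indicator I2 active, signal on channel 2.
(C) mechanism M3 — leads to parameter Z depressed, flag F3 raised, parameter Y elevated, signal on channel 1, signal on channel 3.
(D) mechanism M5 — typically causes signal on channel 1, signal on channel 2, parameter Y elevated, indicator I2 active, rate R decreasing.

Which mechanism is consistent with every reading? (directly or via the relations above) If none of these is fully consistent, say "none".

Testing each hypothesis:
(A) mechanism M6 — rate R decreasing ✗; signal on channel 3 ✓; signal on channel 2 ✗; parameter Y elevated ✗; indicator I2 active ✗
(B) process P4 — fails on rate R decreasing, parameter Y elevated (predicts parameter Y depressed, not parameter Y elevated)
(C) mechanism M3 — rate R decreasing ✓ (through signal on channel 1 → parameter X depressed → rate R decreasing); signal on channel 3 ✓; signal on channel 2 ✓ (through signal on channel 1 → parameter X depressed → signal on channel 2); parameter Y elevated ✓; indicator I2 active ✓ (through signal on channel 1 → indicator I2 active)
(D) mechanism M5 — does not account for signal on channel 3
(C) alone accounts for all the evidence.

C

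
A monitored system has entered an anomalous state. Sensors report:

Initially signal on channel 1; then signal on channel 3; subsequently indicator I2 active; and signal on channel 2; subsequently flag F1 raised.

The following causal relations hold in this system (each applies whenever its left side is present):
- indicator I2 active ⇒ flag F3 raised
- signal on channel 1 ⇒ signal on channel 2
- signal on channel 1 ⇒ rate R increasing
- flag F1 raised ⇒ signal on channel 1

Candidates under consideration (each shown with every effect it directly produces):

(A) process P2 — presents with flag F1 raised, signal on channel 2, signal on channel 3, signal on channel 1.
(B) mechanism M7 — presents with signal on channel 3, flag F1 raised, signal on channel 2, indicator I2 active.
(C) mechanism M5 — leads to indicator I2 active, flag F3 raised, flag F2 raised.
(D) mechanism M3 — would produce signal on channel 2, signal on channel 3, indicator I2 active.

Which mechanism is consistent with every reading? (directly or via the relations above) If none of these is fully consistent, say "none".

B

For each candidate, compare predicted effects to what was observed:
(A) process P2 — signal on channel 1 ✓; signal on channel 3 ✓; indicator I2 active ✗; signal on channel 2 ✓; flag F1 raised ✓
(B) mechanism M7 — accounts for every observation (signal on channel 1 via flag F1 raised → signal on channel 1)
(C) mechanism M5 — signal on channel 1 ✗; signal on channel 3 ✗; indicator I2 active ✓; signal on channel 2 ✗; flag F1 raised ✗
(D) mechanism M3 — does not account for signal on channel 1, flag F1 raised
Only (B) is consistent with every observation.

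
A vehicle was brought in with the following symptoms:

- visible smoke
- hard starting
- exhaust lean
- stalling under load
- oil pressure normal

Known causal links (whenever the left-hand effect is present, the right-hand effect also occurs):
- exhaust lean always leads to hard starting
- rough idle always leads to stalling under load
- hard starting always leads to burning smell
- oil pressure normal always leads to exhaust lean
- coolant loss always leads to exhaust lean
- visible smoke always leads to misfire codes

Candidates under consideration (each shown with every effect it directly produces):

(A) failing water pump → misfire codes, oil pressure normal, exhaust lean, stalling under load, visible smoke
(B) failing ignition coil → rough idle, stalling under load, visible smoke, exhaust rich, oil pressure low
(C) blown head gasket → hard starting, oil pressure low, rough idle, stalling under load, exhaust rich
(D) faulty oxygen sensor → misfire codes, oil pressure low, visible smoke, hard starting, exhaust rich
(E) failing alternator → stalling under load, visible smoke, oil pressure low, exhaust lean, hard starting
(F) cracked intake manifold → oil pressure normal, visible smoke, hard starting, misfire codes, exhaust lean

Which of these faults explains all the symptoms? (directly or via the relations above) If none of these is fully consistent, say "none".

Per-candidate check:
(A) failing water pump — visible smoke match; hard starting match (through exhaust lean → hard starting); exhaust lean match; stalling under load match; oil pressure normal match
(B) failing ignition coil — fails on hard starting, exhaust lean, oil pressure normal (predicts exhaust rich, not exhaust lean; predicts oil pressure low, not oil pressure normal)
(C) blown head gasket — visible smoke miss; hard starting match; exhaust lean miss; stalling under load match; oil pressure normal miss
(D) faulty oxygen sensor — fails on exhaust lean, stalling under load, oil pressure normal (predicts exhaust rich, not exhaust lean; predicts oil pressure low, not oil pressure normal)
(E) failing alternator — fails on oil pressure normal (predicts oil pressure low, not oil pressure normal)
(F) cracked intake manifold — visible smoke match; hard starting match; exhaust lean match; stalling under load miss; oil pressure normal match
(A) is the only candidate with no mismatches.

A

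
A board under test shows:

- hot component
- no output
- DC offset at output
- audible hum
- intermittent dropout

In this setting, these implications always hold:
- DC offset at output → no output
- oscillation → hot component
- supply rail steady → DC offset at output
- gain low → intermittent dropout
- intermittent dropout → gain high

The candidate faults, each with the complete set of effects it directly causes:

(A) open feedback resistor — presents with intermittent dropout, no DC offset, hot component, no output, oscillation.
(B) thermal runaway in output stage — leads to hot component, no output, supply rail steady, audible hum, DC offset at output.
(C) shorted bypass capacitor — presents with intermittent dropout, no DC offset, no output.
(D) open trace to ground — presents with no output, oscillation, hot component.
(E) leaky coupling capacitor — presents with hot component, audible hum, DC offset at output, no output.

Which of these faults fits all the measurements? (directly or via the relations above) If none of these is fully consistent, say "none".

none

Per-candidate check:
(A) open feedback resistor — fails on DC offset at output, audible hum (predicts no DC offset, not DC offset at output)
(B) thermal runaway in output stage — does not account for intermittent dropout
(C) shorted bypass capacitor — hot component miss; no output match; DC offset at output miss; audible hum miss; intermittent dropout match
(D) open trace to ground — does not account for DC offset at output, audible hum, intermittent dropout
(E) leaky coupling capacitor — does not account for intermittent dropout
Every candidate fails on at least one observation.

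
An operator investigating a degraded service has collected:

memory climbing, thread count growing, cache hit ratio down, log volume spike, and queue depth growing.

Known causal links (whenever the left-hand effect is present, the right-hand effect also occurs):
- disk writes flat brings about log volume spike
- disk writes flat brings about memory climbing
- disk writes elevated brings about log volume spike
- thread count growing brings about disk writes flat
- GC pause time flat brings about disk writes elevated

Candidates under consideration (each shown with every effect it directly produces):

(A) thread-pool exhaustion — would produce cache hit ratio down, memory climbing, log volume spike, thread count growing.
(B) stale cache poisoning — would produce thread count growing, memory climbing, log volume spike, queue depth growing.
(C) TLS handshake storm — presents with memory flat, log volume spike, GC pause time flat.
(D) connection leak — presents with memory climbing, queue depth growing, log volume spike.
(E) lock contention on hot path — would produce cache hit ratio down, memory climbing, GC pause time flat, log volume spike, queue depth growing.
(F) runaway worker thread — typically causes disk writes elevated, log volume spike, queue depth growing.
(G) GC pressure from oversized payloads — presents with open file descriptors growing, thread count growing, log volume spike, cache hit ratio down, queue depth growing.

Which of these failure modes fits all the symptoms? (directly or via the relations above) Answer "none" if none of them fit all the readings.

Per-candidate check:
(A) thread-pool exhaustion — memory climbing yes; thread count growing yes; cache hit ratio down yes; log volume spike yes; queue depth growing NO
(B) stale cache poisoning — does not account for cache hit ratio down
(C) TLS handshake storm — memory climbing NO; thread count growing NO; cache hit ratio down NO; log volume spike yes; queue depth growing NO
(D) connection leak — memory climbing yes; thread count growing NO; cache hit ratio down NO; log volume spike yes; queue depth growing yes
(E) lock contention on hot path — does not account for thread count growing
(F) runaway worker thread — does not account for memory climbing, thread count growing, cache hit ratio down
(G) GC pressure from oversized payloads — accounts for every observation (memory climbing through thread count growing → disk writes flat → memory climbing)
(G) is the only candidate with no mismatches.

G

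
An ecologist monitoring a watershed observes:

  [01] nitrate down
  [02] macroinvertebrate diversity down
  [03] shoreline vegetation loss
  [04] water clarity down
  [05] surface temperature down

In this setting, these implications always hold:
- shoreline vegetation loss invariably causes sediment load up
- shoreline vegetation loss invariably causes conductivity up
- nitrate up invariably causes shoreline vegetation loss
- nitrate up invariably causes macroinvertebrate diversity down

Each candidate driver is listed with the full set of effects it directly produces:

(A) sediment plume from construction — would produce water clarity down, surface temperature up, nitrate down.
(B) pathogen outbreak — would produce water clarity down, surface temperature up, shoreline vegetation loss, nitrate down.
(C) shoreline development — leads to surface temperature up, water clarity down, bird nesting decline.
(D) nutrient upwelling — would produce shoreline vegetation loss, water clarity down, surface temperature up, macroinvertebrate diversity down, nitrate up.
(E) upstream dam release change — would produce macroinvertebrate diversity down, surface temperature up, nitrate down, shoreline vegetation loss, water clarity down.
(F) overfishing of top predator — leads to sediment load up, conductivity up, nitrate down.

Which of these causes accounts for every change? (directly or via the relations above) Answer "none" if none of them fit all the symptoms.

none

Per-candidate check:
(A) sediment plume from construction — nitrate down ✓; macroinvertebrate diversity down ✗; shoreline vegetation loss ✗; water clarity down ✓; surface temperature down ✗
(B) pathogen outbreak — fails on macroinvertebrate diversity down, surface temperature down (predicts surface temperature up, not surface temperature down)
(C) shoreline development — fails on nitrate down, macroinvertebrate diversity down, shoreline vegetation loss, surface temperature down (predicts surface temperature up, not surface temperature down)
(D) nutrient upwelling — fails on nitrate down, surface temperature down (predicts nitrate up, not nitrate down; predicts surface temperature up, not surface temperature down)
(E) upstream dam release change — nitrate down ✓; macroinvertebrate diversity down ✓; shoreline vegetation loss ✓; water clarity down ✓; surface temperature down ✗
(F) overfishing of top predator — does not account for macroinvertebrate diversity down, shoreline vegetation loss, water clarity down, surface temperature down
No candidate is consistent with all observations.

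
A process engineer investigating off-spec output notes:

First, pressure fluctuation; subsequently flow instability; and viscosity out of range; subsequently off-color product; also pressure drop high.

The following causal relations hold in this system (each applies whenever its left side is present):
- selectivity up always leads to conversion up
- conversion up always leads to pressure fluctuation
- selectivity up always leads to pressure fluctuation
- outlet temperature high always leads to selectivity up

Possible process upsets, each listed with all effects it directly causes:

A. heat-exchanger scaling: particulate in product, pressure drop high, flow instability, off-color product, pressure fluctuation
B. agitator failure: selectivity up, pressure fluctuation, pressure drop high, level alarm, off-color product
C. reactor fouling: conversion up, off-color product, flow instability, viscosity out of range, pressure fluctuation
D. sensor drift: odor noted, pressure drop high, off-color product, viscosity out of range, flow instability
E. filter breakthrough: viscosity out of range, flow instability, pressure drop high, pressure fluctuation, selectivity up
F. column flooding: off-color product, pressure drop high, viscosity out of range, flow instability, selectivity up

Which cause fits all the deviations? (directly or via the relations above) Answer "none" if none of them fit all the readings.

F

Testing each hypothesis:
(A) heat-exchanger scaling — pressure fluctuation ✓; flow instability ✓; viscosity out of range ✗; off-color product ✓; pressure drop high ✓
(B) agitator failure — pressure fluctuation ✓; flow instability ✗; viscosity out of range ✗; off-color product ✓; pressure drop high ✓
(C) reactor fouling — pressure fluctuation ✓; flow instability ✓; viscosity out of range ✓; off-color product ✓; pressure drop high ✗
(D) sensor drift — pressure fluctuation ✗; flow instability ✓; viscosity out of range ✓; off-color product ✓; pressure drop high ✓
(E) filter breakthrough — does not account for off-color product
(F) column flooding — pressure fluctuation ✓ (via selectivity up → pressure fluctuation); flow instability ✓; viscosity out of range ✓; off-color product ✓; pressure drop high ✓
(F) is the only candidate with no mismatches.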